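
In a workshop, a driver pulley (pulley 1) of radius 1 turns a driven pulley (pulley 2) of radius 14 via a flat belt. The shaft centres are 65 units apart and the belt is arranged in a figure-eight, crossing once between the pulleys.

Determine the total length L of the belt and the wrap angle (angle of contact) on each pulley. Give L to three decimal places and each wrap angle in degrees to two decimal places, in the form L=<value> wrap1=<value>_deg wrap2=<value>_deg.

L=180.601 wrap1=206.68_deg wrap2=206.68_deg

crossed belt: β = asin((r1+r2)/C) = asin(15/65) = 13.3424°
wrap1 = wrap2 = π + 2β = 206.6847°
tangent length = C·cosβ = 63.2456
L = (r1+r2)·wrap + 2·C·cosβ = 15·3.6073 + 2·63.2456 = 180.6010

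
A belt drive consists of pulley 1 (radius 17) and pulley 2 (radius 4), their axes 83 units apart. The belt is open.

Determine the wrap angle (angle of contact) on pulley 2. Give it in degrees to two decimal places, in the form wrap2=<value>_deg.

wrap2=161.98_deg

open belt: β = asin((r2−r1)/C) = asin(-13/83) = -9.0111°
wrap1 = π − 2β = 198.0223°
wrap2 = π + 2β = 161.9777°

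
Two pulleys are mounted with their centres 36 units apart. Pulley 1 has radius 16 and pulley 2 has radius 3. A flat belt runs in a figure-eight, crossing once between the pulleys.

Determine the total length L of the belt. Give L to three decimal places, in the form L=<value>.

crossed belt: β = asin((r1+r2)/C) = asin(19/36) = 31.8554°
wrap1 = wrap2 = π + 2β = 243.7109°
tangent length = C·cosβ = 30.5778
L = (r1+r2)·wrap + 2·C·cosβ = 19·4.2536 + 2·30.5778 = 141.9731

L=141.973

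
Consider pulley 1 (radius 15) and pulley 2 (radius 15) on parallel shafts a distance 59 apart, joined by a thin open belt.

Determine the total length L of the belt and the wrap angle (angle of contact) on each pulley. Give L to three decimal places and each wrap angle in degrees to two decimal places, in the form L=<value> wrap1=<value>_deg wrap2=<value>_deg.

open belt: β = asin((r2−r1)/C) = asin(0/59) = 0.0000°
wrap1 = π − 2β = 180.0000°
wrap2 = π + 2β = 180.0000°
tangent length = C·cosβ = 59.0000
L = r1·wrap1 + r2·wrap2 + 2·C·cosβ = 15·3.1416 + 15·3.1416 + 2·59.0000 = 212.2478

L=212.248 wrap1=180.00_deg wrap2=180.00_deg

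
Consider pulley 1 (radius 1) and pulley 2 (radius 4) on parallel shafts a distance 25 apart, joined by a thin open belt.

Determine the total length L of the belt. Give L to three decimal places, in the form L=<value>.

L=66.068

open belt: β = asin((r2−r1)/C) = asin(3/25) = 6.8921°
wrap1 = π − 2β = 166.2158°
wrap2 = π + 2β = 193.7842°
tangent length = C·cosβ = 24.8193
L = r1·wrap1 + r2·wrap2 + 2·C·cosβ = 1·2.9010 + 4·3.3822 + 2·24.8193 = 66.0684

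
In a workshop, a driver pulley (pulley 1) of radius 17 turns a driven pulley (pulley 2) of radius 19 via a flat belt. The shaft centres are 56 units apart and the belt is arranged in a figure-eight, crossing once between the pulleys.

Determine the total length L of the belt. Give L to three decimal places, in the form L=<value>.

crossed belt: β = asin((r1+r2)/C) = asin(36/56) = 40.0052°
wrap1 = wrap2 = π + 2β = 260.0104°
tangent length = C·cosβ = 42.8952
L = (r1+r2)·wrap + 2·C·cosβ = 36·4.5380 + 2·42.8952 = 249.1598

L=249.160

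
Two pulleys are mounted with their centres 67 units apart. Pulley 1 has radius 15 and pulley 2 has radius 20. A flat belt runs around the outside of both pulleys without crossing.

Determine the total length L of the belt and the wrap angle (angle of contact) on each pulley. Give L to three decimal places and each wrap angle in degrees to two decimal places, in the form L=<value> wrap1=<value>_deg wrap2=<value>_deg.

L=244.329 wrap1=171.44_deg wrap2=188.56_deg

open belt: β = asin((r2−r1)/C) = asin(5/67) = 4.2798°
wrap1 = π − 2β = 171.4404°
wrap2 = π + 2β = 188.5596°
tangent length = C·cosβ = 66.8132
L = r1·wrap1 + r2·wrap2 + 2·C·cosβ = 15·2.9922 + 20·3.2910 + 2·66.8132 = 244.3291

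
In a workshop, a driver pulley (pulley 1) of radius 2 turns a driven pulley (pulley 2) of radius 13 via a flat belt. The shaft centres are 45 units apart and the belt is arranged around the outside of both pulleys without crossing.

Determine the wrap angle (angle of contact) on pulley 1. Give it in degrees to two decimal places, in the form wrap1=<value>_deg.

wrap1=151.70_deg

open belt: β = asin((r2−r1)/C) = asin(11/45) = 14.1490°
wrap1 = π − 2β = 151.7020°
wrap2 = π + 2β = 208.2980°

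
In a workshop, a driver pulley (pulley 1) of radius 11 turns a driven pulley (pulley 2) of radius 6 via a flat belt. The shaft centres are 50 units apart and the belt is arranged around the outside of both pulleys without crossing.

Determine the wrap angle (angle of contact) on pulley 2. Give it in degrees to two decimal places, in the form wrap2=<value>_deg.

wrap2=168.52_deg

open belt: β = asin((r2−r1)/C) = asin(-5/50) = -5.7392°
wrap1 = π − 2β = 191.4783°
wrap2 = π + 2β = 168.5217°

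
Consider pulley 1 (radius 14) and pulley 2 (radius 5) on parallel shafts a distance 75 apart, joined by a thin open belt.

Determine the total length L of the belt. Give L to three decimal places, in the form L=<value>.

open belt: β = asin((r2−r1)/C) = asin(-9/75) = -6.8921°
wrap1 = π − 2β = 193.7842°
wrap2 = π + 2β = 166.2158°
tangent length = C·cosβ = 74.4580
L = r1·wrap1 + r2·wrap2 + 2·C·cosβ = 14·3.3822 + 5·2.9010 + 2·74.4580 = 210.7716

L=210.772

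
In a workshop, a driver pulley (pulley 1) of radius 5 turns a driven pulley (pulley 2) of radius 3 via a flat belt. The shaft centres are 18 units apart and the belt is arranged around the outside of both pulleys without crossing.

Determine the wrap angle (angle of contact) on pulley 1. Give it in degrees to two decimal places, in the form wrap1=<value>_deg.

wrap1=192.76_deg

open belt: β = asin((r2−r1)/C) = asin(-2/18) = -6.3794°
wrap1 = π − 2β = 192.7587°
wrap2 = π + 2β = 167.2413°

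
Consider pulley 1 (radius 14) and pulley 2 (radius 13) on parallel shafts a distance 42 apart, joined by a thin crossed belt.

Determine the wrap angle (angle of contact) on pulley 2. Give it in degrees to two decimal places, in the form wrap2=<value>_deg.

crossed belt: β = asin((r1+r2)/C) = asin(27/42) = 40.0052°
wrap1 = wrap2 = π + 2β = 260.0104°

wrap2=260.01_deg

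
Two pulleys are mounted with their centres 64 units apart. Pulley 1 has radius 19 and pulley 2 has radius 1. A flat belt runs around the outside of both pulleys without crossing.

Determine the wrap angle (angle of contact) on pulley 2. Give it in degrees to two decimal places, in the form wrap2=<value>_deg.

wrap2=147.33_deg

open belt: β = asin((r2−r1)/C) = asin(-18/64) = -16.3348°
wrap1 = π − 2β = 212.6696°
wrap2 = π + 2β = 147.3304°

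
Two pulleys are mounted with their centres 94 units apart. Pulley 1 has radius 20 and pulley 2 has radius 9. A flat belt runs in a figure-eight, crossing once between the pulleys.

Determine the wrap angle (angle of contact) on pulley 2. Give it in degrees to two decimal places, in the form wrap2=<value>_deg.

crossed belt: β = asin((r1+r2)/C) = asin(29/94) = 17.9695°
wrap1 = wrap2 = π + 2β = 215.9390°

wrap2=215.94_deg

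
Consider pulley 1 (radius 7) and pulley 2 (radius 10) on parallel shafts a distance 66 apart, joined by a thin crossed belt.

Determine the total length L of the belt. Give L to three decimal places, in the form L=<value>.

L=189.811

crossed belt: β = asin((r1+r2)/C) = asin(17/66) = 14.9263°
wrap1 = wrap2 = π + 2β = 209.8525°
tangent length = C·cosβ = 63.7730
L = (r1+r2)·wrap + 2·C·cosβ = 17·3.6626 + 2·63.7730 = 189.8106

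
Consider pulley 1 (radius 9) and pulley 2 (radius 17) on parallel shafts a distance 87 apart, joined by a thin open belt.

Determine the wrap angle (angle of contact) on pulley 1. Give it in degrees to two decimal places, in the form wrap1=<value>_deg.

wrap1=169.45_deg

open belt: β = asin((r2−r1)/C) = asin(8/87) = 5.2760°
wrap1 = π − 2β = 169.4479°
wrap2 = π + 2β = 190.5521°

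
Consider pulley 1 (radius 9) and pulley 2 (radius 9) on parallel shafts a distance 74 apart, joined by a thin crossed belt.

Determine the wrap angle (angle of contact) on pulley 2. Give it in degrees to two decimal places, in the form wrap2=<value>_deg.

crossed belt: β = asin((r1+r2)/C) = asin(18/74) = 14.0780°
wrap1 = wrap2 = π + 2β = 208.1561°

wrap2=208.16_deg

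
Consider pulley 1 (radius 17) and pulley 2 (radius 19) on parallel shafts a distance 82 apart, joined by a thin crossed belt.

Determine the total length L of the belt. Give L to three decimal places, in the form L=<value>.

L=293.172

crossed belt: β = asin((r1+r2)/C) = asin(36/82) = 26.0416°
wrap1 = wrap2 = π + 2β = 232.0833°
tangent length = C·cosβ = 73.6750
L = (r1+r2)·wrap + 2·C·cosβ = 36·4.0506 + 2·73.6750 = 293.1722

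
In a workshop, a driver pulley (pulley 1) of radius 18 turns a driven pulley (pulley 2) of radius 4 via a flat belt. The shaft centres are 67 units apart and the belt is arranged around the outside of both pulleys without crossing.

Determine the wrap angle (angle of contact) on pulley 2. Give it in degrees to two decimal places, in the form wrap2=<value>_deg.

open belt: β = asin((r2−r1)/C) = asin(-14/67) = -12.0611°
wrap1 = π − 2β = 204.1223°
wrap2 = π + 2β = 155.8777°

wrap2=155.88_deg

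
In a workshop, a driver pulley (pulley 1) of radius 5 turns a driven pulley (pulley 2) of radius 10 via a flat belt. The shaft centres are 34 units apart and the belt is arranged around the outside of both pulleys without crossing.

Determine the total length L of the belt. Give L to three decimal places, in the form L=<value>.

L=115.861

open belt: β = asin((r2−r1)/C) = asin(5/34) = 8.4565°
wrap1 = π − 2β = 163.0870°
wrap2 = π + 2β = 196.9130°
tangent length = C·cosβ = 33.6303
L = r1·wrap1 + r2·wrap2 + 2·C·cosβ = 5·2.8464 + 10·3.4368 + 2·33.6303 = 115.8605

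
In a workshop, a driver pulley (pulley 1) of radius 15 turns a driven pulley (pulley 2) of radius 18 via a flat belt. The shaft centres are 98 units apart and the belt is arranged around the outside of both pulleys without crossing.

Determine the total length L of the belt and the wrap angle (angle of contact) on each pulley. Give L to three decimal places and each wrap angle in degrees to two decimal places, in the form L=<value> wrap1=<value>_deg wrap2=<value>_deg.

L=299.764 wrap1=176.49_deg wrap2=183.51_deg

open belt: β = asin((r2−r1)/C) = asin(3/98) = 1.7542°
wrap1 = π − 2β = 176.4915°
wrap2 = π + 2β = 183.5085°
tangent length = C·cosβ = 97.9541
L = r1·wrap1 + r2·wrap2 + 2·C·cosβ = 15·3.0804 + 18·3.2028 + 2·97.9541 = 299.7644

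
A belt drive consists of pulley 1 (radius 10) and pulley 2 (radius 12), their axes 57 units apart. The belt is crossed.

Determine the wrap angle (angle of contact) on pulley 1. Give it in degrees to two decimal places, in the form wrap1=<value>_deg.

crossed belt: β = asin((r1+r2)/C) = asin(22/57) = 22.7037°
wrap1 = wrap2 = π + 2β = 225.4073°

wrap1=225.41_deg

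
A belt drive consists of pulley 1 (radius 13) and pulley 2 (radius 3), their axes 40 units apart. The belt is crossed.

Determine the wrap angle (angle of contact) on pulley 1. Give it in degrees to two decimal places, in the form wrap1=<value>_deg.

crossed belt: β = asin((r1+r2)/C) = asin(16/40) = 23.5782°
wrap1 = wrap2 = π + 2β = 227.1564°

wrap1=227.16_deg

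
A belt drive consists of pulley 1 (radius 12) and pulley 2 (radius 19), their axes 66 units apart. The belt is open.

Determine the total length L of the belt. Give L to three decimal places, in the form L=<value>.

open belt: β = asin((r2−r1)/C) = asin(7/66) = 6.0883°
wrap1 = π − 2β = 167.8234°
wrap2 = π + 2β = 192.1766°
tangent length = C·cosβ = 65.6277
L = r1·wrap1 + r2·wrap2 + 2·C·cosβ = 12·2.9291 + 19·3.3541 + 2·65.6277 = 230.1325

L=230.132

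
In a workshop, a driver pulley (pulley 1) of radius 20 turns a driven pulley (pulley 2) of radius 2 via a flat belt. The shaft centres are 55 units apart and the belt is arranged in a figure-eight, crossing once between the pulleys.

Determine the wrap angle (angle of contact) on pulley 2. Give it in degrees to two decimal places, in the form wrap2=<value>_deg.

wrap2=227.16_deg

crossed belt: β = asin((r1+r2)/C) = asin(22/55) = 23.5782°
wrap1 = wrap2 = π + 2β = 227.1564°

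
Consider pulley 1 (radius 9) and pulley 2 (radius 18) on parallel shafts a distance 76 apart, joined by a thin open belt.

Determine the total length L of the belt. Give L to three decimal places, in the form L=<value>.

L=237.890

open belt: β = asin((r2−r1)/C) = asin(9/76) = 6.8010°
wrap1 = π − 2β = 166.3980°
wrap2 = π + 2β = 193.6020°
tangent length = C·cosβ = 75.4652
L = r1·wrap1 + r2·wrap2 + 2·C·cosβ = 9·2.9042 + 18·3.3790 + 2·75.4652 = 237.8900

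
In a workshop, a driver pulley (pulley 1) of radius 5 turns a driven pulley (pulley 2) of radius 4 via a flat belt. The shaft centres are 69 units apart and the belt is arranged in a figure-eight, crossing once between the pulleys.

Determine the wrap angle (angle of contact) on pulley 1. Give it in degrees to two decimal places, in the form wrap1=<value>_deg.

crossed belt: β = asin((r1+r2)/C) = asin(9/69) = 7.4947°
wrap1 = wrap2 = π + 2β = 194.9894°

wrap1=194.99_deg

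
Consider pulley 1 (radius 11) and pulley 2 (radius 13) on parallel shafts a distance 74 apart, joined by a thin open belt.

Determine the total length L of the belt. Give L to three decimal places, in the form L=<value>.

L=223.452

open belt: β = asin((r2−r1)/C) = asin(2/74) = 1.5487°
wrap1 = π − 2β = 176.9026°
wrap2 = π + 2β = 183.0974°
tangent length = C·cosβ = 73.9730
L = r1·wrap1 + r2·wrap2 + 2·C·cosβ = 11·3.0875 + 13·3.1957 + 2·73.9730 = 223.4523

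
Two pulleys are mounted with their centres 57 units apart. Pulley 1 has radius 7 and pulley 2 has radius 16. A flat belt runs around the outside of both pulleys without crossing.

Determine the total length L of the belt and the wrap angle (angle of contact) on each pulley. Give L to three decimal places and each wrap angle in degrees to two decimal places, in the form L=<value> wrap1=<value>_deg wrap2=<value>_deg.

L=187.681 wrap1=161.83_deg wrap2=198.17_deg

open belt: β = asin((r2−r1)/C) = asin(9/57) = 9.0847°
wrap1 = π − 2β = 161.8306°
wrap2 = π + 2β = 198.1694°
tangent length = C·cosβ = 56.2850
L = r1·wrap1 + r2·wrap2 + 2·C·cosβ = 7·2.8245 + 16·3.4587 + 2·56.2850 = 187.6807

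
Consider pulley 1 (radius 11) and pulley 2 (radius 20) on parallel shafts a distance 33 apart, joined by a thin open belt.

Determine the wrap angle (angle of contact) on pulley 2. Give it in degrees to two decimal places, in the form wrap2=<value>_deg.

wrap2=211.65_deg

open belt: β = asin((r2−r1)/C) = asin(9/33) = 15.8266°
wrap1 = π − 2β = 148.3468°
wrap2 = π + 2β = 211.6532°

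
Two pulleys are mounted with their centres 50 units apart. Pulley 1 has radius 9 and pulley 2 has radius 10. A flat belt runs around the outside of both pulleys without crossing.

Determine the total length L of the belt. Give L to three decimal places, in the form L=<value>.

L=159.710

open belt: β = asin((r2−r1)/C) = asin(1/50) = 1.1460°
wrap1 = π − 2β = 177.7080°
wrap2 = π + 2β = 182.2920°
tangent length = C·cosβ = 49.9900
L = r1·wrap1 + r2·wrap2 + 2·C·cosβ = 9·3.1016 + 10·3.1816 + 2·49.9900 = 159.7103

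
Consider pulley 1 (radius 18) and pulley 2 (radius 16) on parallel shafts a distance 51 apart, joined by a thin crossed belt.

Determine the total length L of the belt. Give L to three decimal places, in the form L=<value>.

L=232.462

crossed belt: β = asin((r1+r2)/C) = asin(34/51) = 41.8103°
wrap1 = wrap2 = π + 2β = 263.6206°
tangent length = C·cosβ = 38.0132
L = (r1+r2)·wrap + 2·C·cosβ = 34·4.6010 + 2·38.0132 = 232.4619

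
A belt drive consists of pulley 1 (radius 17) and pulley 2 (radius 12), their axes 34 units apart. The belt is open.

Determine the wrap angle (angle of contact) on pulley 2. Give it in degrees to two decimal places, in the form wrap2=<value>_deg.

open belt: β = asin((r2−r1)/C) = asin(-5/34) = -8.4565°
wrap1 = π − 2β = 196.9130°
wrap2 = π + 2β = 163.0870°

wrap2=163.09_deg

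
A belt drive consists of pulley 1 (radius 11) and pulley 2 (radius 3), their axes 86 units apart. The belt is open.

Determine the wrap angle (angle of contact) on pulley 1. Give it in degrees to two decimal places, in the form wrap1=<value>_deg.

open belt: β = asin((r2−r1)/C) = asin(-8/86) = -5.3376°
wrap1 = π − 2β = 190.6751°
wrap2 = π + 2β = 169.3249°

wrap1=190.68_deg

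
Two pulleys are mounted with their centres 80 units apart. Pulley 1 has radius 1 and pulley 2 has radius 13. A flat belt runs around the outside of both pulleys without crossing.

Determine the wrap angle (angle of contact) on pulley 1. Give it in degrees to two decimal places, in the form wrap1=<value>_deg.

wrap1=162.75_deg

open belt: β = asin((r2−r1)/C) = asin(12/80) = 8.6269°
wrap1 = π − 2β = 162.7461°
wrap2 = π + 2β = 197.2539°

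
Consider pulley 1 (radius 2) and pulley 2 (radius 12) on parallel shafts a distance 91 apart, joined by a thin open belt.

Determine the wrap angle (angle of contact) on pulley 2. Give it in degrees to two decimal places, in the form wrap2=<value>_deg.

open belt: β = asin((r2−r1)/C) = asin(10/91) = 6.3090°
wrap1 = π − 2β = 167.3820°
wrap2 = π + 2β = 192.6180°

wrap2=192.62_deg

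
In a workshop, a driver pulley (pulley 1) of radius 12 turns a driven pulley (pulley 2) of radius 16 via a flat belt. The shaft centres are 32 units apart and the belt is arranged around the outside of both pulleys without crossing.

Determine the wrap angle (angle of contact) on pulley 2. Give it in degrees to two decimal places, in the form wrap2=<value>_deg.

wrap2=194.36_deg

open belt: β = asin((r2−r1)/C) = asin(4/32) = 7.1808°
wrap1 = π − 2β = 165.6385°
wrap2 = π + 2β = 194.3615°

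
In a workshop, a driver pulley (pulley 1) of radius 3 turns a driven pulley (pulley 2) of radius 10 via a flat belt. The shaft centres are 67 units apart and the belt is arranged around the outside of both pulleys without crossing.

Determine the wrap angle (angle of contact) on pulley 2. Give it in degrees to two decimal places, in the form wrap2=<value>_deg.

wrap2=191.99_deg

open belt: β = asin((r2−r1)/C) = asin(7/67) = 5.9971°
wrap1 = π − 2β = 168.0059°
wrap2 = π + 2β = 191.9941°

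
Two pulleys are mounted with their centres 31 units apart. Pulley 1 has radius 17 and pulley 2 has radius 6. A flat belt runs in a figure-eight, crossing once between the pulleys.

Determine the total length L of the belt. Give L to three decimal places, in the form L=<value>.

L=152.280

crossed belt: β = asin((r1+r2)/C) = asin(23/31) = 47.8966°
wrap1 = wrap2 = π + 2β = 275.7931°
tangent length = C·cosβ = 20.7846
L = (r1+r2)·wrap + 2·C·cosβ = 23·4.8135 + 2·20.7846 = 152.2797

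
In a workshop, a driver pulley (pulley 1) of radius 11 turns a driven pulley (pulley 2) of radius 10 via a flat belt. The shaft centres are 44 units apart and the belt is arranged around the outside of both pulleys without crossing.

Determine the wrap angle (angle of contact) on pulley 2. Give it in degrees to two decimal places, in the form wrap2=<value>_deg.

open belt: β = asin((r2−r1)/C) = asin(-1/44) = -1.3023°
wrap1 = π − 2β = 182.6046°
wrap2 = π + 2β = 177.3954°

wrap2=177.40_deg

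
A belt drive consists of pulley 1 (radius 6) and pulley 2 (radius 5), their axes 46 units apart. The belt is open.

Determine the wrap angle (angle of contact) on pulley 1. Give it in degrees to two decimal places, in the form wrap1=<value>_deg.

open belt: β = asin((r2−r1)/C) = asin(-1/46) = -1.2457°
wrap1 = π − 2β = 182.4913°
wrap2 = π + 2β = 177.5087°

wrap1=182.49_deg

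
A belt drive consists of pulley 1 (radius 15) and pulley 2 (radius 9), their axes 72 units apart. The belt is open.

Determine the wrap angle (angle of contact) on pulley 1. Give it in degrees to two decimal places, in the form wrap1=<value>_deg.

open belt: β = asin((r2−r1)/C) = asin(-6/72) = -4.7802°
wrap1 = π − 2β = 189.5604°
wrap2 = π + 2β = 170.4396°

wrap1=189.56_deg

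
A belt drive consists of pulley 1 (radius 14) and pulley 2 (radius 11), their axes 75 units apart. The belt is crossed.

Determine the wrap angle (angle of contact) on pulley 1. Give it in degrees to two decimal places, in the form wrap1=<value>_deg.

crossed belt: β = asin((r1+r2)/C) = asin(25/75) = 19.4712°
wrap1 = wrap2 = π + 2β = 218.9424°

wrap1=218.94_deg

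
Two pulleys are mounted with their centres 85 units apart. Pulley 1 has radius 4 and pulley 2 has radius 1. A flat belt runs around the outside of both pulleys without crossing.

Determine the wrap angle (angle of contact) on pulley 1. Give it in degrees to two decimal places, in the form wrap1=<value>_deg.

open belt: β = asin((r2−r1)/C) = asin(-3/85) = -2.0226°
wrap1 = π − 2β = 184.0452°
wrap2 = π + 2β = 175.9548°

wrap1=184.05_deg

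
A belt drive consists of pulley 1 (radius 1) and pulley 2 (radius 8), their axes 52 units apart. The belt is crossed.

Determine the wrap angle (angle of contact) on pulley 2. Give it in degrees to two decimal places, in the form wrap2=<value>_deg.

crossed belt: β = asin((r1+r2)/C) = asin(9/52) = 9.9668°
wrap1 = wrap2 = π + 2β = 199.9335°

wrap2=199.93_deg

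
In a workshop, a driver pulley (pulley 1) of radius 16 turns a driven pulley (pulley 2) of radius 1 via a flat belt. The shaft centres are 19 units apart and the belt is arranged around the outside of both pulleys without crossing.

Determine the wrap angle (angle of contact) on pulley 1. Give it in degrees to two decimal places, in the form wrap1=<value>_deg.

wrap1=284.27_deg

open belt: β = asin((r2−r1)/C) = asin(-15/19) = -52.1364°
wrap1 = π − 2β = 284.2727°
wrap2 = π + 2β = 75.7273°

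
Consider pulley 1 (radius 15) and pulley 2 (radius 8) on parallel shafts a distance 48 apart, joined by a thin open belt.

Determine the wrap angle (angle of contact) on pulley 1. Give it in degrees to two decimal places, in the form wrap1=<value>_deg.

wrap1=196.77_deg

open belt: β = asin((r2−r1)/C) = asin(-7/48) = -8.3855°
wrap1 = π − 2β = 196.7711°
wrap2 = π + 2β = 163.2289°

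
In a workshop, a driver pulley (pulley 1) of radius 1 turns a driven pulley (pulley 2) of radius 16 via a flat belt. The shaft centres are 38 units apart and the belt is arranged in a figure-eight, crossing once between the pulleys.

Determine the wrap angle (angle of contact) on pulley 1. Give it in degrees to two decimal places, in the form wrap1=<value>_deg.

wrap1=233.15_deg

crossed belt: β = asin((r1+r2)/C) = asin(17/38) = 26.5750°
wrap1 = wrap2 = π + 2β = 233.1499°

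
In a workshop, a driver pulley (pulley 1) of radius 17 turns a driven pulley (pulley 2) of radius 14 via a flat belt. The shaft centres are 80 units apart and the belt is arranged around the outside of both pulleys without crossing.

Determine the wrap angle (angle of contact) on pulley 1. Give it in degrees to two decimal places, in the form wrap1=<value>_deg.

wrap1=184.30_deg

open belt: β = asin((r2−r1)/C) = asin(-3/80) = -2.1491°
wrap1 = π − 2β = 184.2982°
wrap2 = π + 2β = 175.7018°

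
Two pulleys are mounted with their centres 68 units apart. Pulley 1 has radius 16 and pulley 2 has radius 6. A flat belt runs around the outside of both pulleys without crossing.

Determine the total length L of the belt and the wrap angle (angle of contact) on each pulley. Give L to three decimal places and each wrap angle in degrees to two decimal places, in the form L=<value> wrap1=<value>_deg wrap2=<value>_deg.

L=206.588 wrap1=196.91_deg wrap2=163.09_deg

open belt: β = asin((r2−r1)/C) = asin(-10/68) = -8.4565°
wrap1 = π − 2β = 196.9130°
wrap2 = π + 2β = 163.0870°
tangent length = C·cosβ = 67.2607
L = r1·wrap1 + r2·wrap2 + 2·C·cosβ = 16·3.4368 + 6·2.8464 + 2·67.2607 = 206.5883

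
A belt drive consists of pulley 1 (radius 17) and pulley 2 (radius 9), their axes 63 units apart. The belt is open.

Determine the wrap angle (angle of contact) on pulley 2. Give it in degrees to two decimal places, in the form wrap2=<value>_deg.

wrap2=165.41_deg

open belt: β = asin((r2−r1)/C) = asin(-8/63) = -7.2954°
wrap1 = π − 2β = 194.5907°
wrap2 = π + 2β = 165.4093°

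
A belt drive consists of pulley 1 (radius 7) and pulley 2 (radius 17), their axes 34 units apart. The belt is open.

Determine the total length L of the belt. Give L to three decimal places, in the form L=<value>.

L=146.361

open belt: β = asin((r2−r1)/C) = asin(10/34) = 17.1046°
wrap1 = π − 2β = 145.7907°
wrap2 = π + 2β = 214.2093°
tangent length = C·cosβ = 32.4962
L = r1·wrap1 + r2·wrap2 + 2·C·cosβ = 7·2.5445 + 17·3.7387 + 2·32.4962 = 146.3612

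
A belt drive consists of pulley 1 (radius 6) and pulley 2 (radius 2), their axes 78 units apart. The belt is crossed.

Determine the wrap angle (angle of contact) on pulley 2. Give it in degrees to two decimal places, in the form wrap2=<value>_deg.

wrap2=191.77_deg

crossed belt: β = asin((r1+r2)/C) = asin(8/78) = 5.8868°
wrap1 = wrap2 = π + 2β = 191.7737°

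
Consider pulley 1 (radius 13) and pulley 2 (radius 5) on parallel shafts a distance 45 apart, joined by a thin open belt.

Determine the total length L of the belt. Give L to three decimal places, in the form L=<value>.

open belt: β = asin((r2−r1)/C) = asin(-8/45) = -10.2403°
wrap1 = π − 2β = 200.4807°
wrap2 = π + 2β = 159.5193°
tangent length = C·cosβ = 44.2832
L = r1·wrap1 + r2·wrap2 + 2·C·cosβ = 13·3.4990 + 5·2.7841 + 2·44.2832 = 147.9747

L=147.975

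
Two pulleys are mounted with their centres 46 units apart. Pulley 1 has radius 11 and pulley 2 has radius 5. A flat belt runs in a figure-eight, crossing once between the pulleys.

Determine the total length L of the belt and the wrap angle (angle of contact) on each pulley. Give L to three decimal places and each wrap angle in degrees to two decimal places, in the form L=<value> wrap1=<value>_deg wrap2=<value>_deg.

L=147.889 wrap1=220.71_deg wrap2=220.71_deg

crossed belt: β = asin((r1+r2)/C) = asin(16/46) = 20.3544°
wrap1 = wrap2 = π + 2β = 220.7088°
tangent length = C·cosβ = 43.1277
L = (r1+r2)·wrap + 2·C·cosβ = 16·3.8521 + 2·43.1277 = 147.8890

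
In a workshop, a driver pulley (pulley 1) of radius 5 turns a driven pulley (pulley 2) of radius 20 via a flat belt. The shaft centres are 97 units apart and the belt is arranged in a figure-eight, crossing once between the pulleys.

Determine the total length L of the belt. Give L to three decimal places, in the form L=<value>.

crossed belt: β = asin((r1+r2)/C) = asin(25/97) = 14.9355°
wrap1 = wrap2 = π + 2β = 209.8711°
tangent length = C·cosβ = 93.7230
L = (r1+r2)·wrap + 2·C·cosβ = 25·3.6629 + 2·93.7230 = 279.0195

L=279.020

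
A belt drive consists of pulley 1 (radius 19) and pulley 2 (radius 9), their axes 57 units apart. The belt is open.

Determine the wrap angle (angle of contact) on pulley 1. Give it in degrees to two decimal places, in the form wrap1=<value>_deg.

open belt: β = asin((r2−r1)/C) = asin(-10/57) = -10.1042°
wrap1 = π − 2β = 200.2084°
wrap2 = π + 2β = 159.7916°

wrap1=200.21_deg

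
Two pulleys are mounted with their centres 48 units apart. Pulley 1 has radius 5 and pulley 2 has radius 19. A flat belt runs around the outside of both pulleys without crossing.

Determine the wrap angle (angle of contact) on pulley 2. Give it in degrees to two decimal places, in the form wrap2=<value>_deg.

wrap2=213.92_deg

open belt: β = asin((r2−r1)/C) = asin(14/48) = 16.9578°
wrap1 = π − 2β = 146.0845°
wrap2 = π + 2β = 213.9155°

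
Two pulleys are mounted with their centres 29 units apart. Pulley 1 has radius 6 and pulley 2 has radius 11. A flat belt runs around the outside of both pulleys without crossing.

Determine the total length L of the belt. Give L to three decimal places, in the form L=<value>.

open belt: β = asin((r2−r1)/C) = asin(5/29) = 9.9282°
wrap1 = π − 2β = 160.1436°
wrap2 = π + 2β = 199.8564°
tangent length = C·cosβ = 28.5657
L = r1·wrap1 + r2·wrap2 + 2·C·cosβ = 6·2.7950 + 11·3.4882 + 2·28.5657 = 112.2713

L=112.271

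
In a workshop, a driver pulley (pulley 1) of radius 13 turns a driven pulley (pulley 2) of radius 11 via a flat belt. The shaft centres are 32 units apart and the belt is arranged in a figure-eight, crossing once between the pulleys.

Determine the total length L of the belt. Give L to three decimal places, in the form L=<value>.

crossed belt: β = asin((r1+r2)/C) = asin(24/32) = 48.5904°
wrap1 = wrap2 = π + 2β = 277.1808°
tangent length = C·cosβ = 21.1660
L = (r1+r2)·wrap + 2·C·cosβ = 24·4.8377 + 2·21.1660 = 158.4372

L=158.437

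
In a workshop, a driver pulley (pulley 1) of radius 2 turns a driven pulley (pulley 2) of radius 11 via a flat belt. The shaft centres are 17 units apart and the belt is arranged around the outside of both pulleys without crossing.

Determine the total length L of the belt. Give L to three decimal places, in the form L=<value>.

L=79.727

open belt: β = asin((r2−r1)/C) = asin(9/17) = 31.9657°
wrap1 = π − 2β = 116.0686°
wrap2 = π + 2β = 243.9314°
tangent length = C·cosβ = 14.4222
L = r1·wrap1 + r2·wrap2 + 2·C·cosβ = 2·2.0258 + 11·4.2574 + 2·14.4222 = 79.7274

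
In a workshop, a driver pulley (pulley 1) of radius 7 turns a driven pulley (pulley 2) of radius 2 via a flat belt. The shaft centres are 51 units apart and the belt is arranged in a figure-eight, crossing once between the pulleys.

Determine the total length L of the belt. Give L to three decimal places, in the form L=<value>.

crossed belt: β = asin((r1+r2)/C) = asin(9/51) = 10.1642°
wrap1 = wrap2 = π + 2β = 200.3285°
tangent length = C·cosβ = 50.1996
L = (r1+r2)·wrap + 2·C·cosβ = 9·3.4964 + 2·50.1996 = 131.8667

L=131.867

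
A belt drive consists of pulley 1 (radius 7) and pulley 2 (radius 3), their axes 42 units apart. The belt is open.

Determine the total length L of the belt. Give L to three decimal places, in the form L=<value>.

L=115.797

open belt: β = asin((r2−r1)/C) = asin(-4/42) = -5.4650°
wrap1 = π − 2β = 190.9300°
wrap2 = π + 2β = 169.0700°
tangent length = C·cosβ = 41.8091
L = r1·wrap1 + r2·wrap2 + 2·C·cosβ = 7·3.3324 + 3·2.9508 + 2·41.8091 = 115.7972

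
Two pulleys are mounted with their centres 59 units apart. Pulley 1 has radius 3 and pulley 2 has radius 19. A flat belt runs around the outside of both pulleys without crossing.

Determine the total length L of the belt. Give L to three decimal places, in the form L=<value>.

open belt: β = asin((r2−r1)/C) = asin(16/59) = 15.7349°
wrap1 = π − 2β = 148.5302°
wrap2 = π + 2β = 211.4698°
tangent length = C·cosβ = 56.7891
L = r1·wrap1 + r2·wrap2 + 2·C·cosβ = 3·2.5923 + 19·3.6908 + 2·56.7891 = 191.4812

L=191.481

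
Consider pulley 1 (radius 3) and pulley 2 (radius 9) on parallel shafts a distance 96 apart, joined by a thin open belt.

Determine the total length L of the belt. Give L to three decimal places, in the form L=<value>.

L=230.074

open belt: β = asin((r2−r1)/C) = asin(6/96) = 3.5833°
wrap1 = π − 2β = 172.8334°
wrap2 = π + 2β = 187.1666°
tangent length = C·cosβ = 95.8123
L = r1·wrap1 + r2·wrap2 + 2·C·cosβ = 3·3.0165 + 9·3.2667 + 2·95.8123 = 230.0742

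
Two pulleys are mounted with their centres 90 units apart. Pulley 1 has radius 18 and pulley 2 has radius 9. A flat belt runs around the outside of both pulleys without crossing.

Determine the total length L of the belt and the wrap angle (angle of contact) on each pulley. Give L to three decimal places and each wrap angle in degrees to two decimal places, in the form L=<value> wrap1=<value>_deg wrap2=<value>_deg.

open belt: β = asin((r2−r1)/C) = asin(-9/90) = -5.7392°
wrap1 = π − 2β = 191.4783°
wrap2 = π + 2β = 168.5217°
tangent length = C·cosβ = 89.5489
L = r1·wrap1 + r2·wrap2 + 2·C·cosβ = 18·3.3419 + 9·2.9413 + 2·89.5489 = 265.7238

L=265.724 wrap1=191.48_deg wrap2=168.52_deg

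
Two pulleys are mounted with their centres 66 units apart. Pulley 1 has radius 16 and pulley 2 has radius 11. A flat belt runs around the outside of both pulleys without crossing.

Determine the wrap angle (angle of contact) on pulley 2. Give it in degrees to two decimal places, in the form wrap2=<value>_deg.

open belt: β = asin((r2−r1)/C) = asin(-5/66) = -4.3448°
wrap1 = π − 2β = 188.6895°
wrap2 = π + 2β = 171.3105°

wrap2=171.31_deg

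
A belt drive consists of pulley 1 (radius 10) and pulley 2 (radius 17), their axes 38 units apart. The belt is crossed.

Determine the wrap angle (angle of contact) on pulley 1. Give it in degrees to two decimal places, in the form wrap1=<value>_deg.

crossed belt: β = asin((r1+r2)/C) = asin(27/38) = 45.2778°
wrap1 = wrap2 = π + 2β = 270.5555°

wrap1=270.56_deg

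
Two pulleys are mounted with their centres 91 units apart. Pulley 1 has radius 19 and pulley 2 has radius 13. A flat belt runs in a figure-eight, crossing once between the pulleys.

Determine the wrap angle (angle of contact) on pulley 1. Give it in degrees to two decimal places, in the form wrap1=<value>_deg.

crossed belt: β = asin((r1+r2)/C) = asin(32/91) = 20.5882°
wrap1 = wrap2 = π + 2β = 221.1763°

wrap1=221.18_deg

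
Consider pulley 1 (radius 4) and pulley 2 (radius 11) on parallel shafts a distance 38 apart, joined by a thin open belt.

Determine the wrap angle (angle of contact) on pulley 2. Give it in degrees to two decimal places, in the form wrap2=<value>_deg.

open belt: β = asin((r2−r1)/C) = asin(7/38) = 10.6151°
wrap1 = π − 2β = 158.7698°
wrap2 = π + 2β = 201.2302°

wrap2=201.23_deg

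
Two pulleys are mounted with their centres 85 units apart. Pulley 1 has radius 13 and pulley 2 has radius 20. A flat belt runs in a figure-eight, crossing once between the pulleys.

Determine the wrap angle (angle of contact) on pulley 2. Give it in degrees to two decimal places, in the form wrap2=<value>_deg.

crossed belt: β = asin((r1+r2)/C) = asin(33/85) = 22.8447°
wrap1 = wrap2 = π + 2β = 225.6895°

wrap2=225.69_deg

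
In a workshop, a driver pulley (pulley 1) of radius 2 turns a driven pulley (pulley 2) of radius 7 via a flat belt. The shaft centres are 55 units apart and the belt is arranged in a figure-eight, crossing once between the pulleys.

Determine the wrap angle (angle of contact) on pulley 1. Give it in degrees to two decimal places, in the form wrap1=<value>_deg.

crossed belt: β = asin((r1+r2)/C) = asin(9/55) = 9.4180°
wrap1 = wrap2 = π + 2β = 198.8361°

wrap1=198.84_deg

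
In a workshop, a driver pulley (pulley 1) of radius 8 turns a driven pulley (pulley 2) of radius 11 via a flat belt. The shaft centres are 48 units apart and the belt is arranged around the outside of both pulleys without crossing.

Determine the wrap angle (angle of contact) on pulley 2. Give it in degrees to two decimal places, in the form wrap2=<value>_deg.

open belt: β = asin((r2−r1)/C) = asin(3/48) = 3.5833°
wrap1 = π − 2β = 172.8334°
wrap2 = π + 2β = 187.1666°

wrap2=187.17_deg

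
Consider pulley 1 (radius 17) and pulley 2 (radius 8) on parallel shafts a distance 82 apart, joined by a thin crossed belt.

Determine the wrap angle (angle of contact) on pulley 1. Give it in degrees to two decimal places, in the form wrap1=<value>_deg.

wrap1=215.50_deg

crossed belt: β = asin((r1+r2)/C) = asin(25/82) = 17.7508°
wrap1 = wrap2 = π + 2β = 215.5017°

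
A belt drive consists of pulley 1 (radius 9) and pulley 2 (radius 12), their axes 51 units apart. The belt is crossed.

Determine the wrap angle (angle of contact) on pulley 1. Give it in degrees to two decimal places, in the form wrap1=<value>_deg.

wrap1=228.63_deg

crossed belt: β = asin((r1+r2)/C) = asin(21/51) = 24.3157°
wrap1 = wrap2 = π + 2β = 228.6315°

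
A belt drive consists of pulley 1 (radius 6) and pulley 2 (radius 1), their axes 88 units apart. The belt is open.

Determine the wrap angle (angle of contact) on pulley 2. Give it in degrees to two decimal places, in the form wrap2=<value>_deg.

open belt: β = asin((r2−r1)/C) = asin(-5/88) = -3.2572°
wrap1 = π − 2β = 186.5144°
wrap2 = π + 2β = 173.4856°

wrap2=173.49_deg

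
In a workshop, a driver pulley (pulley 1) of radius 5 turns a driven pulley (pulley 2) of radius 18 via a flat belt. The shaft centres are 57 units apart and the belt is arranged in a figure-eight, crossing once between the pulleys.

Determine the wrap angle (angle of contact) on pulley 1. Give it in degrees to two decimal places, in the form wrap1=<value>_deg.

crossed belt: β = asin((r1+r2)/C) = asin(23/57) = 23.7977°
wrap1 = wrap2 = π + 2β = 227.5954°

wrap1=227.60_deg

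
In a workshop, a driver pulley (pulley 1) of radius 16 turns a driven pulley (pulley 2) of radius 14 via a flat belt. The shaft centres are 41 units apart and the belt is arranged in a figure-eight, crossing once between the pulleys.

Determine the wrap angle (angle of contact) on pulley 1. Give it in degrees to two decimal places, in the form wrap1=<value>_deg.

wrap1=274.06_deg

crossed belt: β = asin((r1+r2)/C) = asin(30/41) = 47.0297°
wrap1 = wrap2 = π + 2β = 274.0594°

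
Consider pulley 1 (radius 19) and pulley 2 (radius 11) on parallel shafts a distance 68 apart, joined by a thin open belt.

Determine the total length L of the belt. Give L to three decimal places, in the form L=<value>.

open belt: β = asin((r2−r1)/C) = asin(-8/68) = -6.7563°
wrap1 = π − 2β = 193.5127°
wrap2 = π + 2β = 166.4873°
tangent length = C·cosβ = 67.5278
L = r1·wrap1 + r2·wrap2 + 2·C·cosβ = 19·3.3774 + 11·2.9058 + 2·67.5278 = 231.1900

L=231.190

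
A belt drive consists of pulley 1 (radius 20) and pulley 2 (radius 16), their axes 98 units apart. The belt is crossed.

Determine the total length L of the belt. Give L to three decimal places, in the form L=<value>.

L=322.477

crossed belt: β = asin((r1+r2)/C) = asin(36/98) = 21.5521°
wrap1 = wrap2 = π + 2β = 223.1042°
tangent length = C·cosβ = 91.1482
L = (r1+r2)·wrap + 2·C·cosβ = 36·3.8939 + 2·91.1482 = 322.4770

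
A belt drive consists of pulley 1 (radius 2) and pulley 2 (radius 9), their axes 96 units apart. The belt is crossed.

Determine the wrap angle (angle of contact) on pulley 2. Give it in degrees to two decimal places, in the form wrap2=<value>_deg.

wrap2=193.16_deg

crossed belt: β = asin((r1+r2)/C) = asin(11/96) = 6.5796°
wrap1 = wrap2 = π + 2β = 193.1592°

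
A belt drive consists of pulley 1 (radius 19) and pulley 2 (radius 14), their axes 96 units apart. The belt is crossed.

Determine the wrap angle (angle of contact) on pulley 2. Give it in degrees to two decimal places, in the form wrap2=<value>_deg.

crossed belt: β = asin((r1+r2)/C) = asin(33/96) = 20.1055°
wrap1 = wrap2 = π + 2β = 220.2110°

wrap2=220.21_deg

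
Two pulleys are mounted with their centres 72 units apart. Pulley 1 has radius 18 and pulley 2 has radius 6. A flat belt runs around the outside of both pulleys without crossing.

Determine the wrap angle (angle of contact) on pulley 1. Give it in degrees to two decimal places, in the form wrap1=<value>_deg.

open belt: β = asin((r2−r1)/C) = asin(-12/72) = -9.5941°
wrap1 = π − 2β = 199.1881°
wrap2 = π + 2β = 160.8119°

wrap1=199.19_deg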